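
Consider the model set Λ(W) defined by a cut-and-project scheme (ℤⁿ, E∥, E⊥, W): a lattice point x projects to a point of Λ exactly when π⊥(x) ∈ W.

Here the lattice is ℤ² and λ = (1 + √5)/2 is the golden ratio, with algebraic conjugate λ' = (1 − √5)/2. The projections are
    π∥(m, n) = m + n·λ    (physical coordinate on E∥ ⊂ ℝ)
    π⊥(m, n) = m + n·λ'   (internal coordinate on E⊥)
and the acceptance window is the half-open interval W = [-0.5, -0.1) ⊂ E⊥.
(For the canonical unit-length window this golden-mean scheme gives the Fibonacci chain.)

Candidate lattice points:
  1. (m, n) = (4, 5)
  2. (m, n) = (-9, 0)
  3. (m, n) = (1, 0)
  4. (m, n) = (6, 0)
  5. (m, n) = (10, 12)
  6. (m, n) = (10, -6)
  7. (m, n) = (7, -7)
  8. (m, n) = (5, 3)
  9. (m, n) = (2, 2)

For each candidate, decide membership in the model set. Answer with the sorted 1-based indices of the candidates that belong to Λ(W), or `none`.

none

Numerically λ ≈ 1.61803 and λ' = −1/λ ≈ -0.61803.
[1] lift (4,5): star map gives 0.90983; window check -0.5 ≤ 0.90983 < -0.1 is false → out
[2] lift (-9,0): star map gives -9.00000; window check -0.5 ≤ -9.00000 < -0.1 is false → out
[3] lift (1,0): star map gives 1.00000; window check -0.5 ≤ 1.00000 < -0.1 is false → out
[4] lift (6,0): star map gives 6.00000; window check -0.5 ≤ 6.00000 < -0.1 is false → out
[5] lift (10,12): star map gives 2.58359; window check -0.5 ≤ 2.58359 < -0.1 is false → out
[6] lift (10,-6): star map gives 13.70820; window check -0.5 ≤ 13.70820 < -0.1 is false → out
[7] lift (7,-7): star map gives 11.32624; window check -0.5 ≤ 11.32624 < -0.1 is false → out
[8] lift (5,3): star map gives 3.14590; window check -0.5 ≤ 3.14590 < -0.1 is false → out
[9] lift (2,2): star map gives 0.76393; window check -0.5 ≤ 0.76393 < -0.1 is false → out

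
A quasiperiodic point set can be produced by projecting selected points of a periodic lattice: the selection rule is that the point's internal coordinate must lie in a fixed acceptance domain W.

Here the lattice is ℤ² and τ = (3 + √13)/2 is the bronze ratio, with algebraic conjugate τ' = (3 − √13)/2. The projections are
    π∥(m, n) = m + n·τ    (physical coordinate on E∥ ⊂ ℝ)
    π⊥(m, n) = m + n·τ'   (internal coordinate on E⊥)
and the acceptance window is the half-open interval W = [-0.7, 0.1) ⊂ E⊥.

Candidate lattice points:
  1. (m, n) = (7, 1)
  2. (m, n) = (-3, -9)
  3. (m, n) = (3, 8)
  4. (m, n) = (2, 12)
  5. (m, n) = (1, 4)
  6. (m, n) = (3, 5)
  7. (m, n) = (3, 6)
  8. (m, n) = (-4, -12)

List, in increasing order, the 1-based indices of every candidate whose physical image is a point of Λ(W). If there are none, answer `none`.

2, 5, 8

Compute τ' = (3−√13)/2 = -0.30278, so π⊥(m,n) = m -0.30278·n.
#1 (7,1): internal coord 7 + (1)·τ' = +6.69722; +6.69722 ∉ [-0.7, 0.1) → out
#2 (-3,-9): internal coord -3 + (-9)·τ' = -0.27502; -0.27502 ∈ [-0.7, 0.1) → IN Λ
#3 (3,8): internal coord 3 + (8)·τ' = +0.57779; +0.57779 ∉ [-0.7, 0.1) → out
#4 (2,12): internal coord 2 + (12)·τ' = -1.63331; -1.63331 ∉ [-0.7, 0.1) → out
#5 (1,4): internal coord 1 + (4)·τ' = -0.21110; -0.21110 ∈ [-0.7, 0.1) → IN Λ
#6 (3,5): internal coord 3 + (5)·τ' = +1.48612; +1.48612 ∉ [-0.7, 0.1) → out
#7 (3,6): internal coord 3 + (6)·τ' = +1.18335; +1.18335 ∉ [-0.7, 0.1) → out
#8 (-4,-12): internal coord -4 + (-12)·τ' = -0.36669; -0.36669 ∈ [-0.7, 0.1) → IN Λ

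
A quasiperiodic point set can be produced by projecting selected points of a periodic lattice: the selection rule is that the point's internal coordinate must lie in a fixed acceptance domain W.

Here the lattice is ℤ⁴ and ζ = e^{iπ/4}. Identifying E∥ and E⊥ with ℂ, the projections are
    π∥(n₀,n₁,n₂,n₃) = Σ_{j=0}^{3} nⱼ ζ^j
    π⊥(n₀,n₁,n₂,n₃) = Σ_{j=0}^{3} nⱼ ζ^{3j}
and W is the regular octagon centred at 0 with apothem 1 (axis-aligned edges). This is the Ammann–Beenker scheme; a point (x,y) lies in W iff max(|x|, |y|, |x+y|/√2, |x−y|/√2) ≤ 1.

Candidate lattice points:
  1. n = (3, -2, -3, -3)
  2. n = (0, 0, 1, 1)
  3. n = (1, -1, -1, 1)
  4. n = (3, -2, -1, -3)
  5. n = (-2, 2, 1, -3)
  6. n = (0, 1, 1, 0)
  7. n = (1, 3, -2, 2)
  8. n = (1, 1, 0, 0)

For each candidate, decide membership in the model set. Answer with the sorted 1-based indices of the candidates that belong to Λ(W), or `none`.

With ζ = e^{iπ/4} the internal vectors are ζ^0,ζ^3,ζ^6,ζ^9.
#1 (3, -2, -3, -3): internal (2.29289, -0.53553); octagon support 2.29289 vs apothem 1 → ∉ W
#2 (0, 0, 1, 1): internal (0.70711, -0.29289); octagon support 0.70711 vs apothem 1 → ∈ W
#3 (1, -1, -1, 1): internal (2.41421, 1.00000); octagon support 2.41421 vs apothem 1 → ∉ W
#4 (3, -2, -1, -3): internal (2.29289, -2.53553); octagon support 3.41421 vs apothem 1 → ∉ W
#5 (-2, 2, 1, -3): internal (-5.53553, -1.70711); octagon support 5.53553 vs apothem 1 → ∉ W
#6 (0, 1, 1, 0): internal (-0.70711, -0.29289); octagon support 0.70711 vs apothem 1 → ∈ W
#7 (1, 3, -2, 2): internal (0.29289, 5.53553); octagon support 5.53553 vs apothem 1 → ∉ W
#8 (1, 1, 0, 0): internal (0.29289, 0.70711); octagon support 0.70711 vs apothem 1 → ∈ W

2, 6, 8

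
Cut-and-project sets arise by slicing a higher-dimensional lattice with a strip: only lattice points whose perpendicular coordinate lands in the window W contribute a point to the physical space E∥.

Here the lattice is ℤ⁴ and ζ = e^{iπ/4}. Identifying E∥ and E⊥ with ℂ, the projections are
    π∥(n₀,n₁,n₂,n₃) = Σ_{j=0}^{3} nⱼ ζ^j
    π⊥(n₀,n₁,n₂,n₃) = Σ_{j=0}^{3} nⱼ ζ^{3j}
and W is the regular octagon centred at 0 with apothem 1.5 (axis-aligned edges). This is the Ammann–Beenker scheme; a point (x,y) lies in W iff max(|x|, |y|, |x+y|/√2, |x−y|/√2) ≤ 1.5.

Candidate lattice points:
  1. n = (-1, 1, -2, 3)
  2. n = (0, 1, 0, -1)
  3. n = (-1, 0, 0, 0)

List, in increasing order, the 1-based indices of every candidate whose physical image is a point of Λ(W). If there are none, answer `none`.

With ζ = e^{iπ/4} the internal vectors are ζ^0,ζ^3,ζ^6,ζ^9.
candidate 1: n = (-1, 1, -2, 3) → π⊥ ≈ (+0.41421, +4.82843); max(|x|,|y|,|x±y|/√2) = 4.82843 > 1.5 ⇒ ∉ W
candidate 2: n = (0, 1, 0, -1) → π⊥ ≈ (-1.41421, +0.00000); max(|x|,|y|,|x±y|/√2) = 1.41421 ≤ 1.5 ⇒ ∈ W
candidate 3: n = (-1, 0, 0, 0) → π⊥ ≈ (-1.00000, +0.00000); max(|x|,|y|,|x±y|/√2) = 1.00000 ≤ 1.5 ⇒ ∈ W

2, 3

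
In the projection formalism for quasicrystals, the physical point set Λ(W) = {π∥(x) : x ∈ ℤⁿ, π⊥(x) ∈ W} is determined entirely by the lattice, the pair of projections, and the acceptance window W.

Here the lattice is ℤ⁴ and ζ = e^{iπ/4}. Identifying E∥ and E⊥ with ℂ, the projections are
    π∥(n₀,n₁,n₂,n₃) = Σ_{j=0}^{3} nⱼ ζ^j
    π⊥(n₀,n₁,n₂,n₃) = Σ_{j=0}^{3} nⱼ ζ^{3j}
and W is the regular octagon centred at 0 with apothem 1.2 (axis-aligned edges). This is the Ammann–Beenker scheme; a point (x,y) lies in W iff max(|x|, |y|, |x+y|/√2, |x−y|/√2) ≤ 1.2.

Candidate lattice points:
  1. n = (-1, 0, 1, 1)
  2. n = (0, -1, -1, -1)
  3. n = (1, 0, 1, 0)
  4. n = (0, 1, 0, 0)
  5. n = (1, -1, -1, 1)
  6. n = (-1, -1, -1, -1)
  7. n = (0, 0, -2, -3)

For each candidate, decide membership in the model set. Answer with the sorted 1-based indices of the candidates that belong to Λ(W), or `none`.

π⊥(n) = n₀ + n₁ζ³ + n₂ζ⁶ + n₃ζ⁹ where ζ = e^{iπ/4}.
#1 (-1, 0, 1, 1): internal (-0.2929, -0.2929); octagon support 0.4142 vs apothem 1.2 → ∈ W
#2 (0, -1, -1, -1): internal (0.0000, -0.4142); octagon support 0.4142 vs apothem 1.2 → ∈ W
#3 (1, 0, 1, 0): internal (1.0000, -1.0000); octagon support 1.4142 vs apothem 1.2 → ∉ W
#4 (0, 1, 0, 0): internal (-0.7071, 0.7071); octagon support 1.0000 vs apothem 1.2 → ∈ W
#5 (1, -1, -1, 1): internal (2.4142, 1.0000); octagon support 2.4142 vs apothem 1.2 → ∉ W
#6 (-1, -1, -1, -1): internal (-1.0000, -0.4142); octagon support 1.0000 vs apothem 1.2 → ∈ W
#7 (0, 0, -2, -3): internal (-2.1213, -0.1213); octagon support 2.1213 vs apothem 1.2 → ∉ W

1, 2, 4, 6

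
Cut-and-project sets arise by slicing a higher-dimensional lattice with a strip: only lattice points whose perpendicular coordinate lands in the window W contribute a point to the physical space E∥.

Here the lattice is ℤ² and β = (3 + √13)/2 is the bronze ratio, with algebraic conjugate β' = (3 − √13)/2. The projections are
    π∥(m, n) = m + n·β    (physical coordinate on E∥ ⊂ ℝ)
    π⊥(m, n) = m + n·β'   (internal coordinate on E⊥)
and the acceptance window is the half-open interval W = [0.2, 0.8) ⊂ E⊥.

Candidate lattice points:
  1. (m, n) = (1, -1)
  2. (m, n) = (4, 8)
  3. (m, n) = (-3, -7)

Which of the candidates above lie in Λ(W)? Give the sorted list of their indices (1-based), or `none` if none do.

none

Compute β' = (3−√13)/2 = -0.30278, so π⊥(m,n) = m -0.30278·n.
candidate 1: (m,n)=(1,-1) → π∥ = 1-1·β ≈ -2.30278, π⊥ = 1-1·β' ≈ 1.30278 ∉ [0.2, 0.8) ⇒ out
candidate 2: (m,n)=(4,8) → π∥ = 4+8·β ≈ 30.42221, π⊥ = 4+8·β' ≈ 1.57779 ∉ [0.2, 0.8) ⇒ out
candidate 3: (m,n)=(-3,-7) → π∥ = -3-7·β ≈ -26.11943, π⊥ = -3-7·β' ≈ -0.88057 ∉ [0.2, 0.8) ⇒ out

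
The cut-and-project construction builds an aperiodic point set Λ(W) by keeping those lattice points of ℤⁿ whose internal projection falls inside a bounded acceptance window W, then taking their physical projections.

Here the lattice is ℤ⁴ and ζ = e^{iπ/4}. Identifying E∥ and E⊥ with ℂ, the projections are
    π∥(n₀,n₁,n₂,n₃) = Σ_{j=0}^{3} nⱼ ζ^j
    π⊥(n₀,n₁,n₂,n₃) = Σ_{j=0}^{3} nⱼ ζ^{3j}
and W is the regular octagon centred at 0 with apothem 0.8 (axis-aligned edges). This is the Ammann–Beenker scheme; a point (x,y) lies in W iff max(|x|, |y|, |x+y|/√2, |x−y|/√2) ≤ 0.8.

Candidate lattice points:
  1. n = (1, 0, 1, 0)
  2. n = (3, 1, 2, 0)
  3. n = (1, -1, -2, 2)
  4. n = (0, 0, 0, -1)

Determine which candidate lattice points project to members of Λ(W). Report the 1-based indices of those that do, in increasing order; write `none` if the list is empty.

Internal map: ζ^{3j} for j=0..3 gives (1,0), (−√2/2,√2/2), (0,−1), (√2/2,√2/2).
#1 (1, 0, 1, 0): internal (1.0000, -1.0000); octagon support 1.4142 vs apothem 0.8 → ∉ W
#2 (3, 1, 2, 0): internal (2.2929, -1.2929); octagon support 2.5355 vs apothem 0.8 → ∉ W
#3 (1, -1, -2, 2): internal (3.1213, 2.7071); octagon support 4.1213 vs apothem 0.8 → ∉ W
#4 (0, 0, 0, -1): internal (-0.7071, -0.7071); octagon support 1.0000 vs apothem 0.8 → ∉ W

none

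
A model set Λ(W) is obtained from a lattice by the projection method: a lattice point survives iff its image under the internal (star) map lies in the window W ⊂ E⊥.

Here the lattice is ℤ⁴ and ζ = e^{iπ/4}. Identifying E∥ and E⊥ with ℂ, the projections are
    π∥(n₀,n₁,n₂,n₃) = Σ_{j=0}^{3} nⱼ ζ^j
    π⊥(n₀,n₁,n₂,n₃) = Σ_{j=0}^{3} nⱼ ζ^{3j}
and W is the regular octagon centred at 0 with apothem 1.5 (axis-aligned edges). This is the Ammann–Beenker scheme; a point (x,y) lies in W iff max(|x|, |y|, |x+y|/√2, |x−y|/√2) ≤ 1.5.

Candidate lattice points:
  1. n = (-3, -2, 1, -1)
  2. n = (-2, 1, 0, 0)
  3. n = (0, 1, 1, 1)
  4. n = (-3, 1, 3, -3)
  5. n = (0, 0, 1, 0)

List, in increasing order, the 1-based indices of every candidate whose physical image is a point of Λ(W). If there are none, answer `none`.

Internal map: ζ^{3j} for j=0..3 gives (1,0), (−√2/2,√2/2), (0,−1), (√2/2,√2/2).
candidate 1: n = (-3, -2, 1, -1) → π⊥ ≈ (-2.29289, -3.12132); max(|x|,|y|,|x±y|/√2) = 3.82843 > 1.5 ⇒ ∉ W
candidate 2: n = (-2, 1, 0, 0) → π⊥ ≈ (-2.70711, +0.70711); max(|x|,|y|,|x±y|/√2) = 2.70711 > 1.5 ⇒ ∉ W
candidate 3: n = (0, 1, 1, 1) → π⊥ ≈ (+0.00000, +0.41421); max(|x|,|y|,|x±y|/√2) = 0.41421 ≤ 1.5 ⇒ ∈ W
candidate 4: n = (-3, 1, 3, -3) → π⊥ ≈ (-5.82843, -4.41421); max(|x|,|y|,|x±y|/√2) = 7.24264 > 1.5 ⇒ ∉ W
candidate 5: n = (0, 0, 1, 0) → π⊥ ≈ (+0.00000, -1.00000); max(|x|,|y|,|x±y|/√2) = 1.00000 ≤ 1.5 ⇒ ∈ W

3, 5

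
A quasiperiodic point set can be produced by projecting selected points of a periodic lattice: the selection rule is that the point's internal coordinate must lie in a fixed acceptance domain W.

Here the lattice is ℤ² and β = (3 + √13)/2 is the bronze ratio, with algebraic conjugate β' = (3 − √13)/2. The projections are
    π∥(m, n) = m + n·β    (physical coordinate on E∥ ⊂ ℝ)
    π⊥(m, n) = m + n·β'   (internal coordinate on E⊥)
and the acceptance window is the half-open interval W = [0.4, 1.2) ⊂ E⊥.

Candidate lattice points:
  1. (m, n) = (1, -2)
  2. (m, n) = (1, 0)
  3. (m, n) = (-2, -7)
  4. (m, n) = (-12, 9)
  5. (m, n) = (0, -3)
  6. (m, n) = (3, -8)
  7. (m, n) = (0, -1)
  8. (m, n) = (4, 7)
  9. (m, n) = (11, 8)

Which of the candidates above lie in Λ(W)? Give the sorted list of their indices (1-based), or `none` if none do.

Numerically β ≈ 3.3028 and β' = −1/β ≈ -0.3028.
candidate 1: (m,n)=(1,-2) → π∥ = 1-2·β ≈ -5.6056, π⊥ = 1-2·β' ≈ 1.6056 ∉ [0.4, 1.2) ⇒ out
candidate 2: (m,n)=(1,0) → π∥ = 1+0·β ≈ 1.0000, π⊥ = 1+0·β' ≈ 1.0000 ∈ [0.4, 1.2) ⇒ IN Λ
candidate 3: (m,n)=(-2,-7) → π∥ = -2-7·β ≈ -25.1194, π⊥ = -2-7·β' ≈ 0.1194 ∉ [0.4, 1.2) ⇒ out
candidate 4: (m,n)=(-12,9) → π∥ = -12+9·β ≈ 17.7250, π⊥ = -12+9·β' ≈ -14.7250 ∉ [0.4, 1.2) ⇒ out
candidate 5: (m,n)=(0,-3) → π∥ = 0-3·β ≈ -9.9083, π⊥ = 0-3·β' ≈ 0.9083 ∈ [0.4, 1.2) ⇒ IN Λ
candidate 6: (m,n)=(3,-8) → π∥ = 3-8·β ≈ -23.4222, π⊥ = 3-8·β' ≈ 5.4222 ∉ [0.4, 1.2) ⇒ out
candidate 7: (m,n)=(0,-1) → π∥ = 0-1·β ≈ -3.3028, π⊥ = 0-1·β' ≈ 0.3028 ∉ [0.4, 1.2) ⇒ out
candidate 8: (m,n)=(4,7) → π∥ = 4+7·β ≈ 27.1194, π⊥ = 4+7·β' ≈ 1.8806 ∉ [0.4, 1.2) ⇒ out
candidate 9: (m,n)=(11,8) → π∥ = 11+8·β ≈ 37.4222, π⊥ = 11+8·β' ≈ 8.5778 ∉ [0.4, 1.2) ⇒ out

2, 5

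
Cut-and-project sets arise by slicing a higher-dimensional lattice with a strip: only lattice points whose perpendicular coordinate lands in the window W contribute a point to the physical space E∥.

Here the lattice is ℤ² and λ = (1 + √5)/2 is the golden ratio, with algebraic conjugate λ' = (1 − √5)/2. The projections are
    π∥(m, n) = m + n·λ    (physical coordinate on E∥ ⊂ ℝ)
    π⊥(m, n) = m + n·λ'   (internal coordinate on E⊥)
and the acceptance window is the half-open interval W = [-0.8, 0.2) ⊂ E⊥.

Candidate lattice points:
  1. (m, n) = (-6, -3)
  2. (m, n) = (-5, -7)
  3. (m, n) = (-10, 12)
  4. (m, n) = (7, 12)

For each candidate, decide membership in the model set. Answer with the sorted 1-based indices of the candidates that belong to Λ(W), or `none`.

2, 4

Compute λ' = (1−√5)/2 = -0.6180, so π⊥(m,n) = m -0.6180·n.
#1 (-6,-3): internal coord -6 + (-3)·λ' = -4.1459; -4.1459 ∉ [-0.8, 0.2) → out
#2 (-5,-7): internal coord -5 + (-7)·λ' = -0.6738; -0.6738 ∈ [-0.8, 0.2) → IN Λ
#3 (-10,12): internal coord -10 + (12)·λ' = -17.4164; -17.4164 ∉ [-0.8, 0.2) → out
#4 (7,12): internal coord 7 + (12)·λ' = -0.4164; -0.4164 ∈ [-0.8, 0.2) → IN Λ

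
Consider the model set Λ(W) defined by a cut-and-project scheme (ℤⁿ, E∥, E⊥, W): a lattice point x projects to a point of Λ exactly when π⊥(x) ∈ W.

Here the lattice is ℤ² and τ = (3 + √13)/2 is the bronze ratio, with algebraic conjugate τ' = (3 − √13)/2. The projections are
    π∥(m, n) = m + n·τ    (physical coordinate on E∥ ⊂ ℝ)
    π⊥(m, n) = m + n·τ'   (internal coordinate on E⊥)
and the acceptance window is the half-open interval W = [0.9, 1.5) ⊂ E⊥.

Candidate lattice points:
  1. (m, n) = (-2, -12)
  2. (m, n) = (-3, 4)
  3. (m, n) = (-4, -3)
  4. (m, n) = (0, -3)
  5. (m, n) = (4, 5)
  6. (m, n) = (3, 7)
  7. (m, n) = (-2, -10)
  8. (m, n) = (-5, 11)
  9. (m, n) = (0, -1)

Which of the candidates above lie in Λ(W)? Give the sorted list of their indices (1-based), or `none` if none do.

4, 7

Compute τ' = (3−√13)/2 = -0.3028, so π⊥(m,n) = m -0.3028·n.
candidate 1: (m,n)=(-2,-12) → π∥ = -2-12·τ ≈ -41.6333, π⊥ = -2-12·τ' ≈ 1.6333 ∉ [0.9, 1.5) ⇒ out
candidate 2: (m,n)=(-3,4) → π∥ = -3+4·τ ≈ 10.2111, π⊥ = -3+4·τ' ≈ -4.2111 ∉ [0.9, 1.5) ⇒ out
candidate 3: (m,n)=(-4,-3) → π∥ = -4-3·τ ≈ -13.9083, π⊥ = -4-3·τ' ≈ -3.0917 ∉ [0.9, 1.5) ⇒ out
candidate 4: (m,n)=(0,-3) → π∥ = 0-3·τ ≈ -9.9083, π⊥ = 0-3·τ' ≈ 0.9083 ∈ [0.9, 1.5) ⇒ IN Λ
candidate 5: (m,n)=(4,5) → π∥ = 4+5·τ ≈ 20.5139, π⊥ = 4+5·τ' ≈ 2.4861 ∉ [0.9, 1.5) ⇒ out
candidate 6: (m,n)=(3,7) → π∥ = 3+7·τ ≈ 26.1194, π⊥ = 3+7·τ' ≈ 0.8806 ∉ [0.9, 1.5) ⇒ out
candidate 7: (m,n)=(-2,-10) → π∥ = -2-10·τ ≈ -35.0278, π⊥ = -2-10·τ' ≈ 1.0278 ∈ [0.9, 1.5) ⇒ IN Λ
candidate 8: (m,n)=(-5,11) → π∥ = -5+11·τ ≈ 31.3305, π⊥ = -5+11·τ' ≈ -8.3305 ∉ [0.9, 1.5) ⇒ out
candidate 9: (m,n)=(0,-1) → π∥ = 0-1·τ ≈ -3.3028, π⊥ = 0-1·τ' ≈ 0.3028 ∉ [0.9, 1.5) ⇒ out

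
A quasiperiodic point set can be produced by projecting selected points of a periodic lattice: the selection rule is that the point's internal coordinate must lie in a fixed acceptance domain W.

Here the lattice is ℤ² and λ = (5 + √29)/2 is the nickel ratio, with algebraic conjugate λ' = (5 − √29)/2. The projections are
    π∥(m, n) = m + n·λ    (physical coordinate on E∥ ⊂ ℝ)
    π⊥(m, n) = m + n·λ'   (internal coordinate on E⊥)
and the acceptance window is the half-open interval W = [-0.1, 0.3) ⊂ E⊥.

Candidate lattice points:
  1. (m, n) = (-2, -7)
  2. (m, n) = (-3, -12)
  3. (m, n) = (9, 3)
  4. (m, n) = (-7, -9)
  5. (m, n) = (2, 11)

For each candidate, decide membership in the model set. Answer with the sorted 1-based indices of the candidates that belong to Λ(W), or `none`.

Compute λ' = (5−√29)/2 = -0.1926, so π⊥(m,n) = m -0.1926·n.
#1 (-2,-7): internal coord -2 + (-7)·λ' = -0.6519; -0.6519 ∉ [-0.1, 0.3) → out
#2 (-3,-12): internal coord -3 + (-12)·λ' = -0.6890; -0.6890 ∉ [-0.1, 0.3) → out
#3 (9,3): internal coord 9 + (3)·λ' = +8.4223; +8.4223 ∉ [-0.1, 0.3) → out
#4 (-7,-9): internal coord -7 + (-9)·λ' = -5.2668; -5.2668 ∉ [-0.1, 0.3) → out
#5 (2,11): internal coord 2 + (11)·λ' = -0.1184; -0.1184 ∉ [-0.1, 0.3) → out

none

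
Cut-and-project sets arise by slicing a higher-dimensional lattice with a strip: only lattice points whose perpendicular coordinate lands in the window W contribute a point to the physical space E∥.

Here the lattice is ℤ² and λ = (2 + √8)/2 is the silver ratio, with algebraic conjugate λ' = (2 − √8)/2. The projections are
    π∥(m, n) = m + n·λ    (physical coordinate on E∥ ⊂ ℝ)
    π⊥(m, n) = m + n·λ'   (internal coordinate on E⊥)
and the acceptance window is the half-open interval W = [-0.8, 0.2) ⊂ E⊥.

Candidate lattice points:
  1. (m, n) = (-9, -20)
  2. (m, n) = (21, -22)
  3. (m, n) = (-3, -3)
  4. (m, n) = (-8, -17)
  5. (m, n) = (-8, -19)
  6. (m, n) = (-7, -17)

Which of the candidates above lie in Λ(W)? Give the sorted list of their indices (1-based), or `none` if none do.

λ' = (2−√8)/2 ≈ -0.41421.
candidate 1: (m,n)=(-9,-20) → π∥ = -9-20·λ ≈ -57.28427, π⊥ = -9-20·λ' ≈ -0.71573 ∈ [-0.8, 0.2) ⇒ IN Λ
candidate 2: (m,n)=(21,-22) → π∥ = 21-22·λ ≈ -32.11270, π⊥ = 21-22·λ' ≈ 30.11270 ∉ [-0.8, 0.2) ⇒ out
candidate 3: (m,n)=(-3,-3) → π∥ = -3-3·λ ≈ -10.24264, π⊥ = -3-3·λ' ≈ -1.75736 ∉ [-0.8, 0.2) ⇒ out
candidate 4: (m,n)=(-8,-17) → π∥ = -8-17·λ ≈ -49.04163, π⊥ = -8-17·λ' ≈ -0.95837 ∉ [-0.8, 0.2) ⇒ out
candidate 5: (m,n)=(-8,-19) → π∥ = -8-19·λ ≈ -53.87006, π⊥ = -8-19·λ' ≈ -0.12994 ∈ [-0.8, 0.2) ⇒ IN Λ
candidate 6: (m,n)=(-7,-17) → π∥ = -7-17·λ ≈ -48.04163, π⊥ = -7-17·λ' ≈ 0.04163 ∈ [-0.8, 0.2) ⇒ IN Λ

1, 5, 6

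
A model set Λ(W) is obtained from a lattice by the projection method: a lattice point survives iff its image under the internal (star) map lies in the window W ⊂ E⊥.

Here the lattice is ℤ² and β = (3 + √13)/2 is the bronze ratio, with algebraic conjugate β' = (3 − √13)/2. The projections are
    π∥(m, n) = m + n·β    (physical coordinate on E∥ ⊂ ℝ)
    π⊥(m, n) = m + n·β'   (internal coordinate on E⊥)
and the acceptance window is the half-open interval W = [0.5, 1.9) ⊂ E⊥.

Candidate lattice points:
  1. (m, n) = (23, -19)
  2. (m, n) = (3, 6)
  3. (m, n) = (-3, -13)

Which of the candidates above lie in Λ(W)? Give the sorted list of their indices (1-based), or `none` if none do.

2, 3

Compute β' = (3−√13)/2 = -0.3028, so π⊥(m,n) = m -0.3028·n.
#1 (23,-19): internal coord 23 + (-19)·β' = +28.7527; +28.7527 ∉ [0.5, 1.9) → out
#2 (3,6): internal coord 3 + (6)·β' = +1.1833; +1.1833 ∈ [0.5, 1.9) → IN Λ
#3 (-3,-13): internal coord -3 + (-13)·β' = +0.9361; +0.9361 ∈ [0.5, 1.9) → IN Λ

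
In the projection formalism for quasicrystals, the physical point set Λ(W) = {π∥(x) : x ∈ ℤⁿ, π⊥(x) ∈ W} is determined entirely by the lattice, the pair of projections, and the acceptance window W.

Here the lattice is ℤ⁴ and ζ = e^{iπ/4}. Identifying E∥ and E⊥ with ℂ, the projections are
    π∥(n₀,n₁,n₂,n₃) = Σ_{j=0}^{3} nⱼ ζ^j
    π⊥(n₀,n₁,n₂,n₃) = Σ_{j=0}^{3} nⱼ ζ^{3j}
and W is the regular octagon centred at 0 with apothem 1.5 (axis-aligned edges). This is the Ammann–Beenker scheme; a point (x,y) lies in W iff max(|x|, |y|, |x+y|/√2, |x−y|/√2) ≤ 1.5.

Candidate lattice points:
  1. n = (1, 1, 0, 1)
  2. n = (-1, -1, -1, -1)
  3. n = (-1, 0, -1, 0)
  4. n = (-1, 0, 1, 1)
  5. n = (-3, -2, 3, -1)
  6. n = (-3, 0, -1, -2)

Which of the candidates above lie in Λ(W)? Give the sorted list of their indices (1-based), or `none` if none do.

2, 3, 4

Internal map: ζ^{3j} for j=0..3 gives (1,0), (−√2/2,√2/2), (0,−1), (√2/2,√2/2).
candidate 1: n = (1, 1, 0, 1) → π⊥ ≈ (+1.00000, +1.41421); max(|x|,|y|,|x±y|/√2) = 1.70711 > 1.5 ⇒ ∉ W
candidate 2: n = (-1, -1, -1, -1) → π⊥ ≈ (-1.00000, -0.41421); max(|x|,|y|,|x±y|/√2) = 1.00000 ≤ 1.5 ⇒ ∈ W
candidate 3: n = (-1, 0, -1, 0) → π⊥ ≈ (-1.00000, +1.00000); max(|x|,|y|,|x±y|/√2) = 1.41421 ≤ 1.5 ⇒ ∈ W
candidate 4: n = (-1, 0, 1, 1) → π⊥ ≈ (-0.29289, -0.29289); max(|x|,|y|,|x±y|/√2) = 0.41421 ≤ 1.5 ⇒ ∈ W
candidate 5: n = (-3, -2, 3, -1) → π⊥ ≈ (-2.29289, -5.12132); max(|x|,|y|,|x±y|/√2) = 5.24264 > 1.5 ⇒ ∉ W
candidate 6: n = (-3, 0, -1, -2) → π⊥ ≈ (-4.41421, -0.41421); max(|x|,|y|,|x±y|/√2) = 4.41421 > 1.5 ⇒ ∉ W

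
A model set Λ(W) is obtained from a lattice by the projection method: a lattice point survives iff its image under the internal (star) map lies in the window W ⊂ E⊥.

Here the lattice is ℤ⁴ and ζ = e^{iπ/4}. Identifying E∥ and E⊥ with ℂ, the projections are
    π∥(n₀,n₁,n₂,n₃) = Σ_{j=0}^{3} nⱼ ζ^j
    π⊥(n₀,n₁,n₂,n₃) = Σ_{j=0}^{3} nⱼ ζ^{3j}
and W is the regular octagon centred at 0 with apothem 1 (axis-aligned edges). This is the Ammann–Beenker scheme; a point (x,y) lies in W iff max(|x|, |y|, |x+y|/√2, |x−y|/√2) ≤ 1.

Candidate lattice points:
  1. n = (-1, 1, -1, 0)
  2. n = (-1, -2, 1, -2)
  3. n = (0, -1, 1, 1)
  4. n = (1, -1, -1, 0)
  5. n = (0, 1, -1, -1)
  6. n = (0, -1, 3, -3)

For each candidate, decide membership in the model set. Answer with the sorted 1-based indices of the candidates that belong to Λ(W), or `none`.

π⊥(n) = n₀ + n₁ζ³ + n₂ζ⁶ + n₃ζ⁹ where ζ = e^{iπ/4}.
candidate 1: n = (-1, 1, -1, 0) → π⊥ ≈ (-1.70711, +1.70711); max(|x|,|y|,|x±y|/√2) = 2.41421 > 1 ⇒ ∉ W
candidate 2: n = (-1, -2, 1, -2) → π⊥ ≈ (-1.00000, -3.82843); max(|x|,|y|,|x±y|/√2) = 3.82843 > 1 ⇒ ∉ W
candidate 3: n = (0, -1, 1, 1) → π⊥ ≈ (+1.41421, -1.00000); max(|x|,|y|,|x±y|/√2) = 1.70711 > 1 ⇒ ∉ W
candidate 4: n = (1, -1, -1, 0) → π⊥ ≈ (+1.70711, +0.29289); max(|x|,|y|,|x±y|/√2) = 1.70711 > 1 ⇒ ∉ W
candidate 5: n = (0, 1, -1, -1) → π⊥ ≈ (-1.41421, +1.00000); max(|x|,|y|,|x±y|/√2) = 1.70711 > 1 ⇒ ∉ W
candidate 6: n = (0, -1, 3, -3) → π⊥ ≈ (-1.41421, -5.82843); max(|x|,|y|,|x±y|/√2) = 5.82843 > 1 ⇒ ∉ W

none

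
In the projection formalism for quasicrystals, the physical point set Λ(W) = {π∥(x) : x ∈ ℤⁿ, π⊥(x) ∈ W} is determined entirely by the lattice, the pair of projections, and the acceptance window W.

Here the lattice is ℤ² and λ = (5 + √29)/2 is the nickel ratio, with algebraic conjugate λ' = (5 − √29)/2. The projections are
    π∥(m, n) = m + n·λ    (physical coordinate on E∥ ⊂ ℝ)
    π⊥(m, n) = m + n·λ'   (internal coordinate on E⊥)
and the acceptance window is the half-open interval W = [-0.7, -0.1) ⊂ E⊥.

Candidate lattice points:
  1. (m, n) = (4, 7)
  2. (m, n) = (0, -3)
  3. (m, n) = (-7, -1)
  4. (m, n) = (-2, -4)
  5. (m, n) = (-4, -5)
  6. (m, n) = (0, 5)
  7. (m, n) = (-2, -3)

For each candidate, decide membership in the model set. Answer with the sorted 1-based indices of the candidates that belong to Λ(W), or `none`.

none

λ' = (5−√29)/2 ≈ -0.19258.
#1 (4,7): internal coord 4 + (7)·λ' = +2.65192; +2.65192 ∉ [-0.7, -0.1) → out
#2 (0,-3): internal coord 0 + (-3)·λ' = +0.57775; +0.57775 ∉ [-0.7, -0.1) → out
#3 (-7,-1): internal coord -7 + (-1)·λ' = -6.80742; -6.80742 ∉ [-0.7, -0.1) → out
#4 (-2,-4): internal coord -2 + (-4)·λ' = -1.22967; -1.22967 ∉ [-0.7, -0.1) → out
#5 (-4,-5): internal coord -4 + (-5)·λ' = -3.03709; -3.03709 ∉ [-0.7, -0.1) → out
#6 (0,5): internal coord 0 + (5)·λ' = -0.96291; -0.96291 ∉ [-0.7, -0.1) → out
#7 (-2,-3): internal coord -2 + (-3)·λ' = -1.42225; -1.42225 ∉ [-0.7, -0.1) → out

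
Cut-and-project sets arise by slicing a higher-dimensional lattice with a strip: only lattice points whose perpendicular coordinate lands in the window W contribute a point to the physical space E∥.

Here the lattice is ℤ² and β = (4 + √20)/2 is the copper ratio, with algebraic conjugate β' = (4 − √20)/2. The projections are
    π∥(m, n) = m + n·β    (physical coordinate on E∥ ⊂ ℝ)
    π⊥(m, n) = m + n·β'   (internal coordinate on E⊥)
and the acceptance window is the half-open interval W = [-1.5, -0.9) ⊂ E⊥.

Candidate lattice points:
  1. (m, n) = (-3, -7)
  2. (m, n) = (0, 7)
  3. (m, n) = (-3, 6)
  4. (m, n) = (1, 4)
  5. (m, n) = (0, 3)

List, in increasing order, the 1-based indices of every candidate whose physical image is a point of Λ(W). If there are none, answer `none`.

1

Numerically β ≈ 4.23607 and β' = −1/β ≈ -0.23607.
candidate 1: (m,n)=(-3,-7) → π∥ = -3-7·β ≈ -32.65248, π⊥ = -3-7·β' ≈ -1.34752 ∈ [-1.5, -0.9) ⇒ IN Λ
candidate 2: (m,n)=(0,7) → π∥ = 0+7·β ≈ 29.65248, π⊥ = 0+7·β' ≈ -1.65248 ∉ [-1.5, -0.9) ⇒ out
candidate 3: (m,n)=(-3,6) → π∥ = -3+6·β ≈ 22.41641, π⊥ = -3+6·β' ≈ -4.41641 ∉ [-1.5, -0.9) ⇒ out
candidate 4: (m,n)=(1,4) → π∥ = 1+4·β ≈ 17.94427, π⊥ = 1+4·β' ≈ 0.05573 ∉ [-1.5, -0.9) ⇒ out
candidate 5: (m,n)=(0,3) → π∥ = 0+3·β ≈ 12.70820, π⊥ = 0+3·β' ≈ -0.70820 ∉ [-1.5, -0.9) ⇒ out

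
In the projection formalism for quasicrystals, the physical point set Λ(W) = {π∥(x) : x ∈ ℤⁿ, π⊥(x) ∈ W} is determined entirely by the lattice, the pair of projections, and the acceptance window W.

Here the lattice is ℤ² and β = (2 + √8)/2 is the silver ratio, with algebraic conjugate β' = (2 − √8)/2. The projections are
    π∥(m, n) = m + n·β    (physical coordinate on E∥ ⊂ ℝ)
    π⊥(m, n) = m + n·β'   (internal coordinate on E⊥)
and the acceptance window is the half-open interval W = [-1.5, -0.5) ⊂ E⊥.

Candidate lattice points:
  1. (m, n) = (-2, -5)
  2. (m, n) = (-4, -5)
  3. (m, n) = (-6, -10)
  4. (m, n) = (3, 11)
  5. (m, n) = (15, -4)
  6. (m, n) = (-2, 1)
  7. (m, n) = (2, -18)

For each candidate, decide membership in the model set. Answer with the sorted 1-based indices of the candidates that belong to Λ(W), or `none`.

none

Compute β' = (2−√8)/2 = -0.4142, so π⊥(m,n) = m -0.4142·n.
#1 (-2,-5): internal coord -2 + (-5)·β' = +0.0711; +0.0711 ∉ [-1.5, -0.5) → out
#2 (-4,-5): internal coord -4 + (-5)·β' = -1.9289; -1.9289 ∉ [-1.5, -0.5) → out
#3 (-6,-10): internal coord -6 + (-10)·β' = -1.8579; -1.8579 ∉ [-1.5, -0.5) → out
#4 (3,11): internal coord 3 + (11)·β' = -1.5563; -1.5563 ∉ [-1.5, -0.5) → out
#5 (15,-4): internal coord 15 + (-4)·β' = +16.6569; +16.6569 ∉ [-1.5, -0.5) → out
#6 (-2,1): internal coord -2 + (1)·β' = -2.4142; -2.4142 ∉ [-1.5, -0.5) → out
#7 (2,-18): internal coord 2 + (-18)·β' = +9.4558; +9.4558 ∉ [-1.5, -0.5) → out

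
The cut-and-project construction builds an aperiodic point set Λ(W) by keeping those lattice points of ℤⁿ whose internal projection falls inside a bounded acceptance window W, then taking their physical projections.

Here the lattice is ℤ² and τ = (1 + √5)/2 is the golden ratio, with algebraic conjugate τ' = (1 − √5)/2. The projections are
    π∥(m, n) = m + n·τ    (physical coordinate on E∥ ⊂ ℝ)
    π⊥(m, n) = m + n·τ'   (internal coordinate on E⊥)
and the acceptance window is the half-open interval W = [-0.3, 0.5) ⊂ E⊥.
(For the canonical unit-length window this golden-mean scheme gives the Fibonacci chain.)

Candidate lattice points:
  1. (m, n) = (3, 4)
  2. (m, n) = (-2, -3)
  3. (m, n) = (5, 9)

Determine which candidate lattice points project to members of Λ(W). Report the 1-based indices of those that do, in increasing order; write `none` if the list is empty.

τ' = (1−√5)/2 ≈ -0.61803.
candidate 1: (m,n)=(3,4) → π∥ = 3+4·τ ≈ 9.47214, π⊥ = 3+4·τ' ≈ 0.52786 ∉ [-0.3, 0.5) ⇒ out
candidate 2: (m,n)=(-2,-3) → π∥ = -2-3·τ ≈ -6.85410, π⊥ = -2-3·τ' ≈ -0.14590 ∈ [-0.3, 0.5) ⇒ IN Λ
candidate 3: (m,n)=(5,9) → π∥ = 5+9·τ ≈ 19.56231, π⊥ = 5+9·τ' ≈ -0.56231 ∉ [-0.3, 0.5) ⇒ out

2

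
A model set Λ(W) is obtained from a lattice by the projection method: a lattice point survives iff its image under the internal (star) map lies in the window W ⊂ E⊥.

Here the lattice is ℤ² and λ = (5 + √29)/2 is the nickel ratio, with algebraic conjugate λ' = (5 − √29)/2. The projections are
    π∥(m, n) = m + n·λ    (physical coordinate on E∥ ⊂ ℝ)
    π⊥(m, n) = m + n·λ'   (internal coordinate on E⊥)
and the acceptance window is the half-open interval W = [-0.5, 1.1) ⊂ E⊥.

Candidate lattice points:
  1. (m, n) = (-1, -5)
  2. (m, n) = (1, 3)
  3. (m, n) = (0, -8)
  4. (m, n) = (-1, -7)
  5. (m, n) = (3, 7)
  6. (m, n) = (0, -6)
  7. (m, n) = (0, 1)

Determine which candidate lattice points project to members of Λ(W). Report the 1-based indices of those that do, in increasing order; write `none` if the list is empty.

Numerically λ ≈ 5.19258 and λ' = −1/λ ≈ -0.19258.
[1] lift (-1,-5): star map gives -0.03709; window check -0.5 ≤ -0.03709 < 1.1 is true → IN Λ
[2] lift (1,3): star map gives 0.42225; window check -0.5 ≤ 0.42225 < 1.1 is true → IN Λ
[3] lift (0,-8): star map gives 1.54066; window check -0.5 ≤ 1.54066 < 1.1 is false → out
[4] lift (-1,-7): star map gives 0.34808; window check -0.5 ≤ 0.34808 < 1.1 is true → IN Λ
[5] lift (3,7): star map gives 1.65192; window check -0.5 ≤ 1.65192 < 1.1 is false → out
[6] lift (0,-6): star map gives 1.15549; window check -0.5 ≤ 1.15549 < 1.1 is false → out
[7] lift (0,1): star map gives -0.19258; window check -0.5 ≤ -0.19258 < 1.1 is true → IN Λ

1, 2, 4, 7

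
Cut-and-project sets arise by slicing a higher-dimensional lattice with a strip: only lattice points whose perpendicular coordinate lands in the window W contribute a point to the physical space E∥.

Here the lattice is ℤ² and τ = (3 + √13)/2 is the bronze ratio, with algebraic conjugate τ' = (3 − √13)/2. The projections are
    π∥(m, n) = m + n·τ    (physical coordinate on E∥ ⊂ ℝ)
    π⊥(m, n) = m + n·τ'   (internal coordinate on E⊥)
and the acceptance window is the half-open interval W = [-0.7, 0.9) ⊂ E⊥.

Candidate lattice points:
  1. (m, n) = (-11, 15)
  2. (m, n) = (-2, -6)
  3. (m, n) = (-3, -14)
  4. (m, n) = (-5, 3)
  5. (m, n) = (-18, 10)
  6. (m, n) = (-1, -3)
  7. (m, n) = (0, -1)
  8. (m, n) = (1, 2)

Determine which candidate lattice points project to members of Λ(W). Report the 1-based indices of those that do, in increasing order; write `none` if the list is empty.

2, 6, 7, 8

Compute τ' = (3−√13)/2 = -0.3028, so π⊥(m,n) = m -0.3028·n.
#1 (-11,15): internal coord -11 + (15)·τ' = -15.5416; -15.5416 ∉ [-0.7, 0.9) → out
#2 (-2,-6): internal coord -2 + (-6)·τ' = -0.1833; -0.1833 ∈ [-0.7, 0.9) → IN Λ
#3 (-3,-14): internal coord -3 + (-14)·τ' = +1.2389; +1.2389 ∉ [-0.7, 0.9) → out
#4 (-5,3): internal coord -5 + (3)·τ' = -5.9083; -5.9083 ∉ [-0.7, 0.9) → out
#5 (-18,10): internal coord -18 + (10)·τ' = -21.0278; -21.0278 ∉ [-0.7, 0.9) → out
#6 (-1,-3): internal coord -1 + (-3)·τ' = -0.0917; -0.0917 ∈ [-0.7, 0.9) → IN Λ
#7 (0,-1): internal coord 0 + (-1)·τ' = +0.3028; +0.3028 ∈ [-0.7, 0.9) → IN Λ
#8 (1,2): internal coord 1 + (2)·τ' = +0.3944; +0.3944 ∈ [-0.7, 0.9) → IN Λ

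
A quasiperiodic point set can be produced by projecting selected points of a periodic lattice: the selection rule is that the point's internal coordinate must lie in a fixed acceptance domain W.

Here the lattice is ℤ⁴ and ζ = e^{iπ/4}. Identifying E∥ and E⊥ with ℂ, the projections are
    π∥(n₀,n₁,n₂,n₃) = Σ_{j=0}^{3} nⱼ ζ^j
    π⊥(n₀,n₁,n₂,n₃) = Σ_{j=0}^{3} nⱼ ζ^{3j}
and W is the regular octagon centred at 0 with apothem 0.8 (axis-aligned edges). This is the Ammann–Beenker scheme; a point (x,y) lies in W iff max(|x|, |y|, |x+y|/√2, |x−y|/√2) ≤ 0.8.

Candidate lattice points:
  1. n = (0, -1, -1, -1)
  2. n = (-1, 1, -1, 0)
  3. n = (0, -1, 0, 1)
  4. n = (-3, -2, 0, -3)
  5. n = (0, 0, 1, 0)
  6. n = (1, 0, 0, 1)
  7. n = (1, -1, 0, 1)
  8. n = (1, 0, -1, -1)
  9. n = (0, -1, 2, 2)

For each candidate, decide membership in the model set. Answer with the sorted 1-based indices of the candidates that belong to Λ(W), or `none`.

1, 8

π⊥(n) = n₀ + n₁ζ³ + n₂ζ⁶ + n₃ζ⁹ where ζ = e^{iπ/4}.
#1 (0, -1, -1, -1): internal (0.000000, -0.414214); octagon support 0.414214 vs apothem 0.8 → ∈ W
#2 (-1, 1, -1, 0): internal (-1.707107, 1.707107); octagon support 2.414214 vs apothem 0.8 → ∉ W
#3 (0, -1, 0, 1): internal (1.414214, 0.000000); octagon support 1.414214 vs apothem 0.8 → ∉ W
#4 (-3, -2, 0, -3): internal (-3.707107, -3.535534); octagon support 5.121320 vs apothem 0.8 → ∉ W
#5 (0, 0, 1, 0): internal (0.000000, -1.000000); octagon support 1.000000 vs apothem 0.8 → ∉ W
#6 (1, 0, 0, 1): internal (1.707107, 0.707107); octagon support 1.707107 vs apothem 0.8 → ∉ W
#7 (1, -1, 0, 1): internal (2.414214, 0.000000); octagon support 2.414214 vs apothem 0.8 → ∉ W
#8 (1, 0, -1, -1): internal (0.292893, 0.292893); octagon support 0.414214 vs apothem 0.8 → ∈ W
#9 (0, -1, 2, 2): internal (2.121320, -1.292893); octagon support 2.414214 vs apothem 0.8 → ∉ W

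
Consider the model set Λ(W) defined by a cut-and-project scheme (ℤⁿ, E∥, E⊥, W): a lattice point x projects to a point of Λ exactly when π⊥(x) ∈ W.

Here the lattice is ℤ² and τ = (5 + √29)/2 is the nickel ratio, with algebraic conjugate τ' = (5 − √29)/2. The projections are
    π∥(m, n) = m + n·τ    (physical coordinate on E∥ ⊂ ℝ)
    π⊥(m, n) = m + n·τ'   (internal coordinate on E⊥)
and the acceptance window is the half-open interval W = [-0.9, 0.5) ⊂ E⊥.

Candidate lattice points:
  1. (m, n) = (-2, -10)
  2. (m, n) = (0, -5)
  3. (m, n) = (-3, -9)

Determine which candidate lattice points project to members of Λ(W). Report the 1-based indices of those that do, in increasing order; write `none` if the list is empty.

1

τ' = (5−√29)/2 ≈ -0.1926.
#1 (-2,-10): internal coord -2 + (-10)·τ' = -0.0742; -0.0742 ∈ [-0.9, 0.5) → IN Λ
#2 (0,-5): internal coord 0 + (-5)·τ' = +0.9629; +0.9629 ∉ [-0.9, 0.5) → out
#3 (-3,-9): internal coord -3 + (-9)·τ' = -1.2668; -1.2668 ∉ [-0.9, 0.5) → out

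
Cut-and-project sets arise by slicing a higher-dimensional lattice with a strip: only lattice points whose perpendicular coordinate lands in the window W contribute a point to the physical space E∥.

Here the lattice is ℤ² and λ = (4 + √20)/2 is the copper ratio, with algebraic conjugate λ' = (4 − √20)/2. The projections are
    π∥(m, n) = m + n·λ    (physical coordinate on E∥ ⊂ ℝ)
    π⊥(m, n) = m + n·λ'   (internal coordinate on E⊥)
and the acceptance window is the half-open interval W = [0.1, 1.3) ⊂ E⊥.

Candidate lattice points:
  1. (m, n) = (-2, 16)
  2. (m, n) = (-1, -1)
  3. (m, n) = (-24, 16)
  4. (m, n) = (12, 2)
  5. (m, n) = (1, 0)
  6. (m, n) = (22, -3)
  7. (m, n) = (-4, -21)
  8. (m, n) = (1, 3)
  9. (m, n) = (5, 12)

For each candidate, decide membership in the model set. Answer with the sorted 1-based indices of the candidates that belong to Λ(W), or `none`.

λ' = (4−√20)/2 ≈ -0.236068.
#1 (-2,16): internal coord -2 + (16)·λ' = -5.777088; -5.777088 ∉ [0.1, 1.3) → out
#2 (-1,-1): internal coord -1 + (-1)·λ' = -0.763932; -0.763932 ∉ [0.1, 1.3) → out
#3 (-24,16): internal coord -24 + (16)·λ' = -27.777088; -27.777088 ∉ [0.1, 1.3) → out
#4 (12,2): internal coord 12 + (2)·λ' = +11.527864; +11.527864 ∉ [0.1, 1.3) → out
#5 (1,0): internal coord 1 + (0)·λ' = +1.000000; +1.000000 ∈ [0.1, 1.3) → IN Λ
#6 (22,-3): internal coord 22 + (-3)·λ' = +22.708204; +22.708204 ∉ [0.1, 1.3) → out
#7 (-4,-21): internal coord -4 + (-21)·λ' = +0.957428; +0.957428 ∈ [0.1, 1.3) → IN Λ
#8 (1,3): internal coord 1 + (3)·λ' = +0.291796; +0.291796 ∈ [0.1, 1.3) → IN Λ
#9 (5,12): internal coord 5 + (12)·λ' = +2.167184; +2.167184 ∉ [0.1, 1.3) → out

5, 7, 8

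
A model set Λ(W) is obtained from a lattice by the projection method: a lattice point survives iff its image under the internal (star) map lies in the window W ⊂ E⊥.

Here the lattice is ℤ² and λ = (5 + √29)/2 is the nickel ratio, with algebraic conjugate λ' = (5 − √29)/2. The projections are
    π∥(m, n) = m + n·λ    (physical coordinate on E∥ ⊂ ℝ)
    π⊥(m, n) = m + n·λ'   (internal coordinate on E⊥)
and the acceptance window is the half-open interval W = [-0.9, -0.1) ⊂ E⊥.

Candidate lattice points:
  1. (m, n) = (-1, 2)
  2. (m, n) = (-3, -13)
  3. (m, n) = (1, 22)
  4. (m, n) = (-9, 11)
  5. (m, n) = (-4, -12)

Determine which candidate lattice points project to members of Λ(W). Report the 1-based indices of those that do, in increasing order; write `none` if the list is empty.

λ' = (5−√29)/2 ≈ -0.192582.
candidate 1: (m,n)=(-1,2) → π∥ = -1+2·λ ≈ 9.385165, π⊥ = -1+2·λ' ≈ -1.385165 ∉ [-0.9, -0.1) ⇒ out
candidate 2: (m,n)=(-3,-13) → π∥ = -3-13·λ ≈ -70.503571, π⊥ = -3-13·λ' ≈ -0.496429 ∈ [-0.9, -0.1) ⇒ IN Λ
candidate 3: (m,n)=(1,22) → π∥ = 1+22·λ ≈ 115.236813, π⊥ = 1+22·λ' ≈ -3.236813 ∉ [-0.9, -0.1) ⇒ out
candidate 4: (m,n)=(-9,11) → π∥ = -9+11·λ ≈ 48.118406, π⊥ = -9+11·λ' ≈ -11.118406 ∉ [-0.9, -0.1) ⇒ out
candidate 5: (m,n)=(-4,-12) → π∥ = -4-12·λ ≈ -66.310989, π⊥ = -4-12·λ' ≈ -1.689011 ∉ [-0.9, -0.1) ⇒ out

2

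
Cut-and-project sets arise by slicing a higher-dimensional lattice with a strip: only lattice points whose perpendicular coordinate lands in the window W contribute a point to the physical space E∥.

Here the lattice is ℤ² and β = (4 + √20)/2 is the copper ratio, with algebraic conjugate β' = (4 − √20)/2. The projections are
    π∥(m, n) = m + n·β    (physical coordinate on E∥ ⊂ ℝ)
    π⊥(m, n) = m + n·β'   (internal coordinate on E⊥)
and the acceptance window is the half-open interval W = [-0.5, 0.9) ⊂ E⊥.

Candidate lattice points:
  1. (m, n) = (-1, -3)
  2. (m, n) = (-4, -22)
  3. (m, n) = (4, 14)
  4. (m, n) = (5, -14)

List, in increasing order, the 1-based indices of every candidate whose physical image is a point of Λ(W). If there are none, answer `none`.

1, 3

β' = (4−√20)/2 ≈ -0.2361.
#1 (-1,-3): internal coord -1 + (-3)·β' = -0.2918; -0.2918 ∈ [-0.5, 0.9) → IN Λ
#2 (-4,-22): internal coord -4 + (-22)·β' = +1.1935; +1.1935 ∉ [-0.5, 0.9) → out
#3 (4,14): internal coord 4 + (14)·β' = +0.6950; +0.6950 ∈ [-0.5, 0.9) → IN Λ
#4 (5,-14): internal coord 5 + (-14)·β' = +8.3050; +8.3050 ∉ [-0.5, 0.9) → out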